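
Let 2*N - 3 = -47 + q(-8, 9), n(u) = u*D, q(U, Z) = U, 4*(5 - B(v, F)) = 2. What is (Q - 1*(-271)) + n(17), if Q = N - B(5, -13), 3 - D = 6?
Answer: 379/2 ≈ 189.50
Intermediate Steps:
D = -3 (D = 3 - 1*6 = 3 - 6 = -3)
B(v, F) = 9/2 (B(v, F) = 5 - 1/4*2 = 5 - 1/2 = 9/2)
n(u) = -3*u (n(u) = u*(-3) = -3*u)
N = -26 (N = 3/2 + (-47 - 8)/2 = 3/2 + (1/2)*(-55) = 3/2 - 55/2 = -26)
Q = -61/2 (Q = -26 - 1*9/2 = -26 - 9/2 = -61/2 ≈ -30.500)
(Q - 1*(-271)) + n(17) = (-61/2 - 1*(-271)) - 3*17 = (-61/2 + 271) - 51 = 481/2 - 51 = 379/2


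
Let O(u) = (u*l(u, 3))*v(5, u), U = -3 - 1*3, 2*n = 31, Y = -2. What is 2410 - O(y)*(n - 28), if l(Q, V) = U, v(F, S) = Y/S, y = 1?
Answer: 2560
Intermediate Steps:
n = 31/2 (n = (½)*31 = 31/2 ≈ 15.500)
U = -6 (U = -3 - 3 = -6)
v(F, S) = -2/S
l(Q, V) = -6
O(u) = 12 (O(u) = (u*(-6))*(-2/u) = (-6*u)*(-2/u) = 12)
2410 - O(y)*(n - 28) = 2410 - 12*(31/2 - 28) = 2410 - 12*(-25)/2 = 2410 - 1*(-150) = 2410 + 150 = 2560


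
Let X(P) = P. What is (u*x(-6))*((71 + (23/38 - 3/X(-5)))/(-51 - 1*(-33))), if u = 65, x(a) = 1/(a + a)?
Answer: 59449/2736 ≈ 21.728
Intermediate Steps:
x(a) = 1/(2*a)
(u*x(-6))*((71 + (23/38 - 3/X(-5)))/(-51 - 1*(-33))) = (65*((½)/(-6)))*((71 + (23/38 - 3/(-5)))/(-51 - 1*(-33))) = (65*((½)*(-⅙)))*((71 + (23*(1/38) - 3*(-⅕)))/(-51 + 33)) = (65*(-1/12))*((71 + (23/38 + ⅗))/(-18)) = -65*(71 + 229/190)*(-1)/(12*18) = -59449*(-1)/(152*18) = -65/12*(-4573/1140) = 59449/2736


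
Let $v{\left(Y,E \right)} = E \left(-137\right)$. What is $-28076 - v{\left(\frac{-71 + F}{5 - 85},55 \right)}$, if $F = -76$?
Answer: $-20541$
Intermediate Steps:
$v{\left(Y,E \right)} = - 137 E$
$-28076 - v{\left(\frac{-71 + F}{5 - 85},55 \right)} = -28076 - \left(-137\right) 55 = -28076 - -7535 = -28076 + 7535 = -20541$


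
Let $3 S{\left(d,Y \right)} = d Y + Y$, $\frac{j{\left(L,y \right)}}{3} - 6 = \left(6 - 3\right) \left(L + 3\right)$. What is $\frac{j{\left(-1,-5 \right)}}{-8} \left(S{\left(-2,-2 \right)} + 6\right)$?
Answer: $-30$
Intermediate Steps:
$j{\left(L,y \right)} = 45 + 9 L$ ($j{\left(L,y \right)} = 18 + 3 \left(6 - 3\right) \left(L + 3\right) = 18 + 3 \cdot 3 \left(3 + L\right) = 18 + 3 \left(9 + 3 L\right) = 18 + \left(27 + 9 L\right) = 45 + 9 L$)
$S{\left(d,Y \right)} = \frac{Y}{3} + \frac{Y d}{3}$ ($S{\left(d,Y \right)} = \frac{d Y + Y}{3} = \frac{Y d + Y}{3} = \frac{Y + Y d}{3} = \frac{Y}{3} + \frac{Y d}{3}$)
$\frac{j{\left(-1,-5 \right)}}{-8} \left(S{\left(-2,-2 \right)} + 6\right) = \frac{45 + 9 \left(-1\right)}{-8} \left(\frac{1}{3} \left(-2\right) \left(1 - 2\right) + 6\right) = \left(45 - 9\right) \left(- \frac{1}{8}\right) \left(\frac{1}{3} \left(-2\right) \left(-1\right) + 6\right) = 36 \left(- \frac{1}{8}\right) \left(\frac{2}{3} + 6\right) = \left(- \frac{9}{2}\right) \frac{20}{3} = -30$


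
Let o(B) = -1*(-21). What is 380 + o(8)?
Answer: 401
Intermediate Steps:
o(B) = 21
380 + o(8) = 380 + 21 = 401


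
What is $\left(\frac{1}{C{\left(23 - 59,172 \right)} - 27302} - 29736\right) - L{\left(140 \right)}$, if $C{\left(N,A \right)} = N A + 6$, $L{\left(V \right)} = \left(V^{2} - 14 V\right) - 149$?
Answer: $- \frac{1581537777}{33488} \approx -47227.0$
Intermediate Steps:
$L{\left(V \right)} = -149 + V^{2} - 14 V$
$C{\left(N,A \right)} = 6 + A N$ ($C{\left(N,A \right)} = A N + 6 = 6 + A N$)
$\left(\frac{1}{C{\left(23 - 59,172 \right)} - 27302} - 29736\right) - L{\left(140 \right)} = \left(\frac{1}{\left(6 + 172 \left(23 - 59\right)\right) - 27302} - 29736\right) - \left(-149 + 140^{2} - 1960\right) = \left(\frac{1}{\left(6 + 172 \left(23 - 59\right)\right) - 27302} - 29736\right) - \left(-149 + 19600 - 1960\right) = \left(\frac{1}{\left(6 + 172 \left(-36\right)\right) - 27302} - 29736\right) - 17491 = \left(\frac{1}{\left(6 - 6192\right) - 27302} - 29736\right) - 17491 = \left(\frac{1}{-6186 - 27302} - 29736\right) - 17491 = \left(\frac{1}{-33488} - 29736\right) - 17491 = \left(- \frac{1}{33488} - 29736\right) - 17491 = - \frac{995799169}{33488} - 17491 = - \frac{1581537777}{33488}$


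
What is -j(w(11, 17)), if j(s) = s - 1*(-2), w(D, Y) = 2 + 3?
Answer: -7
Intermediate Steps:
w(D, Y) = 5
j(s) = 2 + s (j(s) = s + 2 = 2 + s)
-j(w(11, 17)) = -(2 + 5) = -1*7 = -7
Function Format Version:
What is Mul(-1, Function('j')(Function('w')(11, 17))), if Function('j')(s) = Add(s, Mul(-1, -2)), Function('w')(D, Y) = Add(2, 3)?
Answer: -7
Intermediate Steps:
Function('w')(D, Y) = 5
Function('j')(s) = Add(2, s) (Function('j')(s) = Add(s, 2) = Add(2, s))
Mul(-1, Function('j')(Function('w')(11, 17))) = Mul(-1, Add(2, 5)) = Mul(-1, 7) = -7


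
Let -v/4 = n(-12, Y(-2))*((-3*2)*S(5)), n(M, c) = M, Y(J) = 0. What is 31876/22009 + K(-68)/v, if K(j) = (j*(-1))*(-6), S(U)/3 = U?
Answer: 470141/304740 ≈ 1.5428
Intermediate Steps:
S(U) = 3*U
K(j) = 6*j (K(j) = -j*(-6) = 6*j)
v = -4320 (v = -(-48)*(-3*2)*(3*5) = -(-48)*(-6*15) = -(-48)*(-90) = -4*1080 = -4320)
31876/22009 + K(-68)/v = 31876/22009 + (6*(-68))/(-4320) = 31876*(1/22009) - 408*(-1/4320) = 2452/1693 + 17/180 = 470141/304740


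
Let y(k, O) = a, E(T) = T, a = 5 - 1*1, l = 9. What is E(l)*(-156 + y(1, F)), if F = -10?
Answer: -1368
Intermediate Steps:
a = 4 (a = 5 - 1 = 4)
y(k, O) = 4
E(l)*(-156 + y(1, F)) = 9*(-156 + 4) = 9*(-152) = -1368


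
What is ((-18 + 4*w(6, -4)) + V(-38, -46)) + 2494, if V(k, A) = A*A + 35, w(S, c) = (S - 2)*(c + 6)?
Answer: 4659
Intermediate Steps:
w(S, c) = (-2 + S)*(6 + c)
V(k, A) = 35 + A**2 (V(k, A) = A**2 + 35 = 35 + A**2)
((-18 + 4*w(6, -4)) + V(-38, -46)) + 2494 = ((-18 + 4*(-12 - 2*(-4) + 6*6 + 6*(-4))) + (35 + (-46)**2)) + 2494 = ((-18 + 4*(-12 + 8 + 36 - 24)) + (35 + 2116)) + 2494 = ((-18 + 4*8) + 2151) + 2494 = ((-18 + 32) + 2151) + 2494 = (14 + 2151) + 2494 = 2165 + 2494 = 4659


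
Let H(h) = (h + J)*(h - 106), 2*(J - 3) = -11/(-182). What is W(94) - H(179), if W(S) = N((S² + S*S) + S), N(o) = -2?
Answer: -4837635/364 ≈ -13290.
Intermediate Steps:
J = 1103/364 (J = 3 + (-11/(-182))/2 = 3 + (-11*(-1/182))/2 = 3 + (½)*(11/182) = 3 + 11/364 = 1103/364 ≈ 3.0302)
W(S) = -2
H(h) = (-106 + h)*(1103/364 + h) (H(h) = (h + 1103/364)*(h - 106) = (1103/364 + h)*(-106 + h) = (-106 + h)*(1103/364 + h))
W(94) - H(179) = -2 - (-58459/182 + 179² - 37481/364*179) = -2 - (-58459/182 + 32041 - 6709099/364) = -2 - 1*4836907/364 = -2 - 4836907/364 = -4837635/364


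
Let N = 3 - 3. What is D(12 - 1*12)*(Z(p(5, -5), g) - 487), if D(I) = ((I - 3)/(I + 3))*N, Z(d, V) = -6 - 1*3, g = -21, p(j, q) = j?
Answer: 0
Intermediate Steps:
Z(d, V) = -9 (Z(d, V) = -6 - 3 = -9)
N = 0
D(I) = 0 (D(I) = ((I - 3)/(I + 3))*0 = ((-3 + I)/(3 + I))*0 = 0)
D(12 - 1*12)*(Z(p(5, -5), g) - 487) = 0*(-9 - 487) = 0*(-496) = 0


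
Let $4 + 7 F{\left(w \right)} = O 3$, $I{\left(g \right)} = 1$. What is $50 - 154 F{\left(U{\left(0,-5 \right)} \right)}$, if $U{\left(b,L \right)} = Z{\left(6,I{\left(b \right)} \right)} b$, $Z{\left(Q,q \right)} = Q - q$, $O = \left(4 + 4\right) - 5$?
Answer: $-60$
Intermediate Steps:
$O = 3$ ($O = 8 - 5 = 3$)
$U{\left(b,L \right)} = 5 b$ ($U{\left(b,L \right)} = \left(6 - 1\right) b = 5 b$)
$F{\left(w \right)} = \frac{5}{7}$ ($F{\left(w \right)} = - \frac{4}{7} + \frac{3 \cdot 3}{7} = - \frac{4}{7} + \frac{1}{7} \cdot 9 = - \frac{4}{7} + \frac{9}{7} = \frac{5}{7}$)
$50 - 154 F{\left(U{\left(0,-5 \right)} \right)} = 50 - 110 = -60$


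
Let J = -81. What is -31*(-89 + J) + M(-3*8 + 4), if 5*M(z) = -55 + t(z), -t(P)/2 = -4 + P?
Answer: 26343/5 ≈ 5268.6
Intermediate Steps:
t(P) = 8 - 2*P (t(P) = -2*(-4 + P) = 8 - 2*P)
M(z) = -47/5 - 2*z/5 (M(z) = (-55 + (8 - 2*z))/5 = (-47 - 2*z)/5 = -47/5 - 2*z/5)
-31*(-89 + J) + M(-3*8 + 4) = -31*(-89 - 81) + (-47/5 - 2*(-3*8 + 4)/5) = -31*(-170) + (-47/5 - 2*(-24 + 4)/5) = 5270 + (-47/5 - ⅖*(-20)) = 5270 + (-47/5 + 8) = 5270 - 7/5 = 26343/5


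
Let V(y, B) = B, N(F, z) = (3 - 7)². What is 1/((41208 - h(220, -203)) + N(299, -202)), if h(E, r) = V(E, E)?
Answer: 1/41004 ≈ 2.4388e-5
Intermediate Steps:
N(F, z) = 16 (N(F, z) = (-4)² = 16)
h(E, r) = E
1/((41208 - h(220, -203)) + N(299, -202)) = 1/((41208 - 1*220) + 16) = 1/((41208 - 220) + 16) = 1/(40988 + 16) = 1/41004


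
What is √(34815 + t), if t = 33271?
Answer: √68086 ≈ 260.93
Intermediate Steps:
√(34815 + t) = √(34815 + 33271) = √68086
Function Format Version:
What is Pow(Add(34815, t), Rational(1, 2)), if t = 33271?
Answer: Pow(68086, Rational(1, 2)) ≈ 260.93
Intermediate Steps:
Pow(Add(34815, t), Rational(1, 2)) = Pow(Add(34815, 33271), Rational(1, 2)) = Pow(68086, Rational(1, 2))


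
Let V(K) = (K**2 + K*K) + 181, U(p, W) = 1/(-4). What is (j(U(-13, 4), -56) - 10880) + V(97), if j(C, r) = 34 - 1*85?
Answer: 8068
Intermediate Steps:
U(p, W) = -1/4
V(K) = 181 + 2*K**2 (V(K) = (K**2 + K**2) + 181 = 2*K**2 + 181 = 181 + 2*K**2)
j(C, r) = -51 (j(C, r) = 34 - 85 = -51)
(j(U(-13, 4), -56) - 10880) + V(97) = (-51 - 10880) + (181 + 2*97**2) = -10931 + (181 + 2*9409) = -10931 + (181 + 18818) = -10931 + 18999 = 8068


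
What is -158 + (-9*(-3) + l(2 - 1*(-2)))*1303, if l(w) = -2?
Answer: 32417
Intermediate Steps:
-158 + (-9*(-3) + l(2 - 1*(-2)))*1303 = -158 + (-9*(-3) - 2)*1303 = -158 + (27 - 2)*1303 = -158 + 25*1303 = -158 + 32575 = 32417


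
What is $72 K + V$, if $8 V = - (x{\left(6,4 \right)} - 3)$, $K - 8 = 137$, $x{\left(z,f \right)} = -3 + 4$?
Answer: $\frac{41761}{4} \approx 10440.0$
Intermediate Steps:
$x{\left(z,f \right)} = 1$
$K = 145$ ($K = 8 + 137 = 145$)
$V = \frac{1}{4}$ ($V = \frac{\left(-1\right) \left(1 - 3\right)}{8} = \frac{\left(-1\right) \left(-2\right)}{8} = \frac{1}{8} \cdot 2 = \frac{1}{4} \approx 0.25$)
$72 K + V = 72 \cdot 145 + \frac{1}{4} = 10440 + \frac{1}{4} = \frac{41761}{4}$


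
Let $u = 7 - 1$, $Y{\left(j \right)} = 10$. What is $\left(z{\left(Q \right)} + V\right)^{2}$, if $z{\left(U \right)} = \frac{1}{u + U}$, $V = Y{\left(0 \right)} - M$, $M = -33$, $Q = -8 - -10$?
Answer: $\frac{119025}{64} \approx 1859.8$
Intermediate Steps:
$Q = 2$ ($Q = -8 + 10 = 2$)
$u = 6$ ($u = 7 - 1 = 6$)
$V = 43$ ($V = 10 - -33 = 10 + 33 = 43$)
$z{\left(U \right)} = \frac{1}{6 + U}$
$\left(z{\left(Q \right)} + V\right)^{2} = \left(\frac{1}{6 + 2} + 43\right)^{2} = \left(\frac{1}{8} + 43\right)^{2} = \left(\frac{345}{8}\right)^{2} = \frac{119025}{64}$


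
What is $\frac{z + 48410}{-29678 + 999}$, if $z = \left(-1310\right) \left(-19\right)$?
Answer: $- \frac{73300}{28679} \approx -2.5559$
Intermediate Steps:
$z = 24890$
$\frac{z + 48410}{-29678 + 999} = \frac{24890 + 48410}{-29678 + 999} = \frac{73300}{-28679} = 73300 \left(- \frac{1}{28679}\right) = - \frac{73300}{28679}$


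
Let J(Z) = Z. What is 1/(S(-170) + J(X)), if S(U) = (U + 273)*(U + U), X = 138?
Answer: -1/34882 ≈ -2.8668e-5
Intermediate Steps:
S(U) = 2*U*(273 + U) (S(U) = (273 + U)*(2*U) = 2*U*(273 + U))
1/(S(-170) + J(X)) = 1/(2*(-170)*(273 - 170) + 138) = 1/(2*(-170)*103 + 138) = 1/(-35020 + 138) = 1/(-34882) = -1/34882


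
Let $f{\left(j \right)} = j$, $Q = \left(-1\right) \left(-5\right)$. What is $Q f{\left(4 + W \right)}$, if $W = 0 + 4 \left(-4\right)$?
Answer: $-60$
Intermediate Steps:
$W = -16$ ($W = 0 - 16 = -16$)
$Q = 5$
$Q f{\left(4 + W \right)} = 5 \left(4 - 16\right) = 5 \left(-12\right) = -60$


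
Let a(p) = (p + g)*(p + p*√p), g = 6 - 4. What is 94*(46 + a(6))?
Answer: 8836 + 4512*√6 ≈ 19888.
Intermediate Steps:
g = 2
a(p) = (2 + p)*(p + p^(3/2)) (a(p) = (p + 2)*(p + p*√p) = (2 + p)*(p + p^(3/2)))
94*(46 + a(6)) = 94*(46 + (6² + 6^(5/2) + 2*6 + 2*6^(3/2))) = 94*(46 + (36 + 36*√6 + 12 + 2*(6*√6))) = 94*(46 + (36 + 36*√6 + 12 + 12*√6)) = 94*(46 + (48 + 48*√6)) = 94*(94 + 48*√6) = 8836 + 4512*√6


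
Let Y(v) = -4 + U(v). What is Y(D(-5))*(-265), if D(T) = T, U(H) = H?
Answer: 2385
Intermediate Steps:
Y(v) = -4 + v
Y(D(-5))*(-265) = (-4 - 5)*(-265) = -9*(-265) = 2385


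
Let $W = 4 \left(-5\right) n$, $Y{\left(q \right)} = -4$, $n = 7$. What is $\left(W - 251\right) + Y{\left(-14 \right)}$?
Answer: $-395$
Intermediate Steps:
$W = -140$ ($W = 4 \left(-5\right) 7 = \left(-20\right) 7 = -140$)
$\left(W - 251\right) + Y{\left(-14 \right)} = \left(-140 - 251\right) - 4 = -391 - 4 = -395$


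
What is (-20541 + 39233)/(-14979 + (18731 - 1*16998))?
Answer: -9346/6623 ≈ -1.4111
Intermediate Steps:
(-20541 + 39233)/(-14979 + (18731 - 1*16998)) = 18692/(-14979 + (18731 - 16998)) = 18692/(-14979 + 1733) = 18692/(-13246) = 18692*(-1/13246) = -9346/6623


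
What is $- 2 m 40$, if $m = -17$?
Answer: $1360$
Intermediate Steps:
$- 2 m 40 = \left(-2\right) \left(-17\right) 40 = 34 \cdot 40 = 1360$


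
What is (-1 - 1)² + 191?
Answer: 195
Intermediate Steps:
(-1 - 1)² + 191 = (-2)² + 191 = 4 + 191 = 195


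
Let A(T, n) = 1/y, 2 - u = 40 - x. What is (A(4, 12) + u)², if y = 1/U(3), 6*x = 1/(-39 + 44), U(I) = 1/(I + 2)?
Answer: 1283689/900 ≈ 1426.3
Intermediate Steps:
U(I) = 1/(2 + I)
x = 1/30 (x = 1/(6*(-39 + 44)) = (⅙)/5 = (⅙)*(⅕) = 1/30 ≈ 0.033333)
y = 5 (y = 1/(1/(2 + 3)) = 1/(1/5) = 1/(⅕) = 5)
u = -1139/30 (u = 2 - (40 - 1*1/30) = 2 - (40 - 1/30) = 2 - 1*1199/30 = 2 - 1199/30 = -1139/30 ≈ -37.967)
A(T, n) = ⅕ (A(T, n) = 1/5 = ⅕)
(A(4, 12) + u)² = (⅕ - 1139/30)² = (-1133/30)² = 1283689/900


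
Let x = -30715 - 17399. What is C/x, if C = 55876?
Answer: -27938/24057 ≈ -1.1613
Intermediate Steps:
x = -48114
C/x = 55876/(-48114) = 55876*(-1/48114) = -27938/24057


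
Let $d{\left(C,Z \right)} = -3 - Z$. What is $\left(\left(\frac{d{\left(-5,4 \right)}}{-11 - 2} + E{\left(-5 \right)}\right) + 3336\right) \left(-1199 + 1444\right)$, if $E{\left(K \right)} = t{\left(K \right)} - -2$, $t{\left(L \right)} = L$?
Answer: $\frac{10617320}{13} \approx 8.1672 \cdot 10^{5}$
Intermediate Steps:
$E{\left(K \right)} = 2 + K$ ($E{\left(K \right)} = K - -2 = K + 2 = 2 + K$)
$\left(\left(\frac{d{\left(-5,4 \right)}}{-11 - 2} + E{\left(-5 \right)}\right) + 3336\right) \left(-1199 + 1444\right) = \left(\left(\frac{-3 - 4}{-11 - 2} + \left(2 - 5\right)\right) + 3336\right) \left(-1199 + 1444\right) = \left(\left(\frac{-3 - 4}{-13} - 3\right) + 3336\right) 245 = \left(\left(\left(-7\right) \left(- \frac{1}{13}\right) - 3\right) + 3336\right) 245 = \left(\left(\frac{7}{13} - 3\right) + 3336\right) 245 = \left(- \frac{32}{13} + 3336\right) 245 = \frac{43336}{13} \cdot 245 = \frac{10617320}{13}$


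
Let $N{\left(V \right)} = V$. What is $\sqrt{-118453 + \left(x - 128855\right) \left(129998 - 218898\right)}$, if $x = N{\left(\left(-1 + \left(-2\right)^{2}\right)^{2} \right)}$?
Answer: $\sqrt{11454290947} \approx 1.0702 \cdot 10^{5}$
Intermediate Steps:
$x = 9$ ($x = \left(-1 + \left(-2\right)^{2}\right)^{2} = \left(-1 + 4\right)^{2} = 3^{2} = 9$)
$\sqrt{-118453 + \left(x - 128855\right) \left(129998 - 218898\right)} = \sqrt{-118453 + \left(9 - 128855\right) \left(129998 - 218898\right)} = \sqrt{-118453 - -11454409400} = \sqrt{-118453 + 11454409400} = \sqrt{11454290947}$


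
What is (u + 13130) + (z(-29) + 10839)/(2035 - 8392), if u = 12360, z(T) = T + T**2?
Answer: 162028279/6357 ≈ 25488.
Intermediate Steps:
(u + 13130) + (z(-29) + 10839)/(2035 - 8392) = (12360 + 13130) + (-29*(1 - 29) + 10839)/(2035 - 8392) = 25490 + (-29*(-28) + 10839)/(-6357) = 25490 + (812 + 10839)*(-1/6357) = 25490 + 11651*(-1/6357) = 25490 - 11651/6357 = 162028279/6357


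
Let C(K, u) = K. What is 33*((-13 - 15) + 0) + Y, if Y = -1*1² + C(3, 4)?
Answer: -922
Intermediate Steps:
Y = 2 (Y = -1*1² + 3 = -1*1 + 3 = -1 + 3 = 2)
33*((-13 - 15) + 0) + Y = 33*((-13 - 15) + 0) + 2 = 33*(-28 + 0) + 2 = 33*(-28) + 2 = -924 + 2 = -922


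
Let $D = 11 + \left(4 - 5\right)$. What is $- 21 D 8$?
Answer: $-1680$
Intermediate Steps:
$D = 10$ ($D = 11 + \left(4 - 5\right) = 11 - 1 = 10$)
$- 21 D 8 = \left(-21\right) 10 \cdot 8 = \left(-210\right) 8 = -1680$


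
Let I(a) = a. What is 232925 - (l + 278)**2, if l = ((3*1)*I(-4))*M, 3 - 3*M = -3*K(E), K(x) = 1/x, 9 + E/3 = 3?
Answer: 1456325/9 ≈ 1.6181e+5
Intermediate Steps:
E = -18 (E = -27 + 3*3 = -27 + 9 = -18)
M = 17/18 (M = 1 - (-1)/(-18) = 1 - (-1)*(-1)/18 = 1 - 1/3*1/6 = 1 - 1/18 = 17/18 ≈ 0.94444)
l = -34/3 (l = ((3*1)*(-4))*(17/18) = (3*(-4))*(17/18) = -12*17/18 = -34/3 ≈ -11.333)
232925 - (l + 278)**2 = 232925 - (-34/3 + 278)**2 = 232925 - (800/3)**2 = 232925 - 1*640000/9 = 232925 - 640000/9 = 1456325/9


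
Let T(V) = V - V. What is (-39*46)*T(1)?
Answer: 0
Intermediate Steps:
T(V) = 0
(-39*46)*T(1) = -39*46*0 = -1794*0 = 0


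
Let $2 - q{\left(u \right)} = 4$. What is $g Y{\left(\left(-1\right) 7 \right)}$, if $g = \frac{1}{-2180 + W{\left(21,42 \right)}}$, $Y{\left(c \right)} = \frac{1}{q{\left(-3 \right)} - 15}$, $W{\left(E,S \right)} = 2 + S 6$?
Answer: $\frac{1}{32742} \approx 3.0542 \cdot 10^{-5}$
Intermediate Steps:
$q{\left(u \right)} = -2$ ($q{\left(u \right)} = 2 - 4 = -2$)
$W{\left(E,S \right)} = 2 + 6 S$
$Y{\left(c \right)} = - \frac{1}{17}$ ($Y{\left(c \right)} = \frac{1}{-2 - 15} = \frac{1}{-17} = - \frac{1}{17}$)
$g = - \frac{1}{1926}$ ($g = \frac{1}{-2180 + \left(2 + 6 \cdot 42\right)} = \frac{1}{-2180 + \left(2 + 252\right)} = \frac{1}{-2180 + 254} = \frac{1}{-1926} = - \frac{1}{1926} \approx -0.00051921$)
$g Y{\left(\left(-1\right) 7 \right)} = \left(- \frac{1}{1926}\right) \left(- \frac{1}{17}\right) = \frac{1}{32742}$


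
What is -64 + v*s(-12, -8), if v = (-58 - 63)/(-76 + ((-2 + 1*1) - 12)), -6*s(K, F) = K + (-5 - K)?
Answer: -33571/534 ≈ -62.867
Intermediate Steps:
s(K, F) = ⅚ (s(K, F) = -(K + (-5 - K))/6 = -⅙*(-5) = ⅚)
v = 121/89 (v = -121/(-76 + ((-2 + 1) - 12)) = -121/(-76 + (-1 - 12)) = -121/(-76 - 13) = -121/(-89) = -121*(-1/89) = 121/89 ≈ 1.3596)
-64 + v*s(-12, -8) = -64 + (121/89)*(⅚) = -64 + 605/534 = -33571/534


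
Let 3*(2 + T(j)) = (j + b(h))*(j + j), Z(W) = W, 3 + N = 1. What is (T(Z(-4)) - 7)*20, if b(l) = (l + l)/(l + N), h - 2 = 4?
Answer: -380/3 ≈ -126.67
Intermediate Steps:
N = -2 (N = -3 + 1 = -2)
h = 6 (h = 2 + 4 = 6)
b(l) = 2*l/(-2 + l) (b(l) = (l + l)/(l - 2) = (2*l)/(-2 + l) = 2*l/(-2 + l))
T(j) = -2 + 2*j*(3 + j)/3 (T(j) = -2 + ((j + 2*6/(-2 + 6))*(j + j))/3 = -2 + ((j + 2*6/4)*(2*j))/3 = -2 + ((j + 2*6*(¼))*(2*j))/3 = -2 + ((j + 3)*(2*j))/3 = -2 + ((3 + j)*(2*j))/3 = -2 + (2*j*(3 + j))/3 = -2 + 2*j*(3 + j)/3)
(T(Z(-4)) - 7)*20 = ((-2 + 2*(-4) + (⅔)*(-4)²) - 7)*20 = ((-2 - 8 + (⅔)*16) - 7)*20 = ((-2 - 8 + 32/3) - 7)*20 = (⅔ - 7)*20 = -19/3*20 = -380/3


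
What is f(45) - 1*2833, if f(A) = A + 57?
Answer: -2731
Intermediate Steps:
f(A) = 57 + A
f(45) - 1*2833 = (57 + 45) - 1*2833 = 102 - 2833 = -2731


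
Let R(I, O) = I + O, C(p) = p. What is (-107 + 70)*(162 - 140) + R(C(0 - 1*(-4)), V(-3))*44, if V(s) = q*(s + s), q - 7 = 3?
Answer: -3278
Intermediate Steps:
q = 10 (q = 7 + 3 = 10)
V(s) = 20*s (V(s) = 10*(s + s) = 10*(2*s) = 20*s)
(-107 + 70)*(162 - 140) + R(C(0 - 1*(-4)), V(-3))*44 = (-107 + 70)*(162 - 140) + ((0 - 1*(-4)) + 20*(-3))*44 = -37*22 + ((0 + 4) - 60)*44 = -814 + (4 - 60)*44 = -814 - 56*44 = -814 - 2464 = -3278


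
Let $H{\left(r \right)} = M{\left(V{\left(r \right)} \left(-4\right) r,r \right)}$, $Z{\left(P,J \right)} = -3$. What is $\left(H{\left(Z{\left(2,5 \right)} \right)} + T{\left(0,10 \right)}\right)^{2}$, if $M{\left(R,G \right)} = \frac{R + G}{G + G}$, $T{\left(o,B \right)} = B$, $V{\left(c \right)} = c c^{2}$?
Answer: $\frac{16641}{4} \approx 4160.3$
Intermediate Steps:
$V{\left(c \right)} = c^{3}$
$M{\left(R,G \right)} = \frac{G + R}{2 G}$
$H{\left(r \right)} = \frac{r - 4 r^{4}}{2 r}$ ($H{\left(r \right)} = \frac{r + r^{3} \left(-4\right) r}{2 r} = \frac{r + - 4 r^{3} r}{2 r} = \frac{r - 4 r^{4}}{2 r}$)
$\left(H{\left(Z{\left(2,5 \right)} \right)} + T{\left(0,10 \right)}\right)^{2} = \left(\left(\frac{1}{2} - 2 \left(-3\right)^{3}\right) + 10\right)^{2} = \left(\left(\frac{1}{2} - -54\right) + 10\right)^{2} = \left(\left(\frac{1}{2} + 54\right) + 10\right)^{2} = \left(\frac{109}{2} + 10\right)^{2} = \left(\frac{129}{2}\right)^{2} = \frac{16641}{4}$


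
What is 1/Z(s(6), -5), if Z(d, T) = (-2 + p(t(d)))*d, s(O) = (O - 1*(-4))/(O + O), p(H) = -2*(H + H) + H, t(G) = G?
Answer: -4/15 ≈ -0.26667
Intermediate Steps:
p(H) = -3*H (p(H) = -4*H + H = -3*H)
s(O) = (4 + O)/(2*O) (s(O) = (O + 4)/((2*O)) = (4 + O)*(1/(2*O)) = (4 + O)/(2*O))
Z(d, T) = d*(-2 - 3*d) (Z(d, T) = (-2 - 3*d)*d = d*(-2 - 3*d))
1/Z(s(6), -5) = 1/(-(½)*(4 + 6)/6*(2 + 3*((½)*(4 + 6)/6))) = 1/(-(½)*(⅙)*10*(2 + 3*((½)*(⅙)*10))) = 1/(-1*⅚*(2 + 3*(⅚))) = 1/(-1*⅚*(2 + 5/2)) = 1/(-1*⅚*9/2) = 1/(-15/4) = -4/15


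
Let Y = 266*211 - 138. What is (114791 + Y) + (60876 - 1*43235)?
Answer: 188420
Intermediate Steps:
Y = 55988 (Y = 56126 - 138 = 55988)
(114791 + Y) + (60876 - 1*43235) = (114791 + 55988) + (60876 - 1*43235) = 170779 + (60876 - 43235) = 170779 + 17641 = 188420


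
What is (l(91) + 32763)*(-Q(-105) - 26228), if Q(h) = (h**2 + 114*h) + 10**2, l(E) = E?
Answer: -833933082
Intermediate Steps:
Q(h) = 100 + h**2 + 114*h (Q(h) = (h**2 + 114*h) + 100 = 100 + h**2 + 114*h)
(l(91) + 32763)*(-Q(-105) - 26228) = (91 + 32763)*(-(100 + (-105)**2 + 114*(-105)) - 26228) = 32854*(-(100 + 11025 - 11970) - 26228) = 32854*(-1*(-845) - 26228) = 32854*(845 - 26228) = 32854*(-25383) = -833933082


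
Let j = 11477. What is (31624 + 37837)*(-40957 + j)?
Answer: -2047710280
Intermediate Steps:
(31624 + 37837)*(-40957 + j) = (31624 + 37837)*(-40957 + 11477) = 69461*(-29480) = -2047710280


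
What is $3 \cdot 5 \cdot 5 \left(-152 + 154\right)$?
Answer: $150$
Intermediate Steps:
$3 \cdot 5 \cdot 5 \left(-152 + 154\right) = 15 \cdot 5 \cdot 2 = 75 \cdot 2 = 150$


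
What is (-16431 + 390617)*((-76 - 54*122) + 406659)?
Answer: 149672529070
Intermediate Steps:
(-16431 + 390617)*((-76 - 54*122) + 406659) = 374186*((-76 - 6588) + 406659) = 374186*(-6664 + 406659) = 374186*399995 = 149672529070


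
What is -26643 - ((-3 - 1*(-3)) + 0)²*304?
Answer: -26643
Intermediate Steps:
-26643 - ((-3 - 1*(-3)) + 0)²*304 = -26643 - ((-3 + 3) + 0)²*304 = -26643 - (0 + 0)²*304 = -26643 - 0²*304 = -26643 - 0*304 = -26643 - 1*0 = -26643 + 0 = -26643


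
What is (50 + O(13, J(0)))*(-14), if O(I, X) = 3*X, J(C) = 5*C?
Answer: -700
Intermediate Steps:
(50 + O(13, J(0)))*(-14) = (50 + 3*(5*0))*(-14) = (50 + 3*0)*(-14) = (50 + 0)*(-14) = 50*(-14) = -700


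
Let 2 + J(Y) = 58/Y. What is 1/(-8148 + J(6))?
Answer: -3/24421 ≈ -0.00012285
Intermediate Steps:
J(Y) = -2 + 58/Y
1/(-8148 + J(6)) = 1/(-8148 + (-2 + 58/6)) = 1/(-8148 + (-2 + 58*(⅙))) = 1/(-8148 + (-2 + 29/3)) = 1/(-8148 + 23/3) = 1/(-24421/3) = -3/24421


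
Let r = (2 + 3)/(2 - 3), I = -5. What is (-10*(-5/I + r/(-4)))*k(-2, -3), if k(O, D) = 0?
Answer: 0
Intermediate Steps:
r = -5 (r = 5/(-1) = 5*(-1) = -5)
(-10*(-5/I + r/(-4)))*k(-2, -3) = -10*(-5/(-5) - 5/(-4))*0 = -10*(-5*(-⅕) - 5*(-¼))*0 = -10*(1 + 5/4)*0 = -10*9/4*0 = -45/2*0 = 0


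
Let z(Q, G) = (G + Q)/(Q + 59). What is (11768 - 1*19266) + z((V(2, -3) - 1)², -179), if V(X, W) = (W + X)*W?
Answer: -67507/9 ≈ -7500.8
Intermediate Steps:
V(X, W) = W*(W + X)
z(Q, G) = (G + Q)/(59 + Q)
(11768 - 1*19266) + z((V(2, -3) - 1)², -179) = (11768 - 1*19266) + (-179 + (-3*(-3 + 2) - 1)²)/(59 + (-3*(-3 + 2) - 1)²) = (11768 - 19266) + (-179 + (-3*(-1) - 1)²)/(59 + (-3*(-1) - 1)²) = -7498 + (-179 + (3 - 1)²)/(59 + (3 - 1)²) = -7498 + (-179 + 2²)/(59 + 2²) = -7498 + (-179 + 4)/(59 + 4) = -7498 - 175/63 = -7498 + (1/63)*(-175) = -7498 - 25/9 = -67507/9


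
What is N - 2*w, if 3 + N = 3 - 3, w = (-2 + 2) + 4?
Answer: -11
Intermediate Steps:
w = 4 (w = 0 + 4 = 4)
N = -3 (N = -3 + (3 - 3) = -3 + 0 = -3)
N - 2*w = -3 - 2*4 = -3 - 8 = -11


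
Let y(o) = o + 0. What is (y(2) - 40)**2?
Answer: 1444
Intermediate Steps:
y(o) = o
(y(2) - 40)**2 = (2 - 40)**2 = (-38)**2 = 1444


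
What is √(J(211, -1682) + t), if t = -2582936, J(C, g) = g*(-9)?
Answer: I*√2567798 ≈ 1602.4*I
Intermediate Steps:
J(C, g) = -9*g
√(J(211, -1682) + t) = √(-9*(-1682) - 2582936) = √(15138 - 2582936) = √(-2567798) = I*√2567798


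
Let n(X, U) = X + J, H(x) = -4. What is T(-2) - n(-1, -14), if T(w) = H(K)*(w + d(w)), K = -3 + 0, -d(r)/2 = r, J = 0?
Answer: -7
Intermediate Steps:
d(r) = -2*r
K = -3
n(X, U) = X (n(X, U) = X + 0 = X)
T(w) = 4*w (T(w) = -4*(w - 2*w) = -(-4)*w = 4*w)
T(-2) - n(-1, -14) = 4*(-2) - 1*(-1) = -8 + 1 = -7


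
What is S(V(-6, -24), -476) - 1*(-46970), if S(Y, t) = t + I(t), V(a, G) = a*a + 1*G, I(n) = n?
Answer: 46018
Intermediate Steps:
V(a, G) = G + a² (V(a, G) = a² + G = G + a²)
S(Y, t) = 2*t (S(Y, t) = t + t = 2*t)
S(V(-6, -24), -476) - 1*(-46970) = 2*(-476) - 1*(-46970) = -952 + 46970 = 46018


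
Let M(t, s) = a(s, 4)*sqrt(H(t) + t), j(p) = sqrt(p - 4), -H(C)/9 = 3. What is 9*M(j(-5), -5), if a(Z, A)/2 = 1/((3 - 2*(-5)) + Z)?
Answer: 9*sqrt(-27 + 3*I)/4 ≈ 0.64852 + 11.709*I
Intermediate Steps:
H(C) = -27 (H(C) = -9*3 = -27)
j(p) = sqrt(-4 + p)
a(Z, A) = 2/(13 + Z) (a(Z, A) = 2/((3 - 2*(-5)) + Z) = 2/((3 + 10) + Z) = 2/(13 + Z))
M(t, s) = 2*sqrt(-27 + t)/(13 + s) (M(t, s) = (2/(13 + s))*sqrt(-27 + t) = 2*sqrt(-27 + t)/(13 + s))
9*M(j(-5), -5) = 9*(2*sqrt(-27 + sqrt(-4 - 5))/(13 - 5)) = 9*(2*sqrt(-27 + sqrt(-9))/8) = 9*(2*sqrt(-27 + 3*I)*(1/8)) = 9*(sqrt(-27 + 3*I)/4) = 9*sqrt(-27 + 3*I)/4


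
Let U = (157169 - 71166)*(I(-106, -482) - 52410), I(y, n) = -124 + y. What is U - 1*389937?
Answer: -4527587857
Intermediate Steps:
U = -4527197920 (U = (157169 - 71166)*((-124 - 106) - 52410) = 86003*(-230 - 52410) = 86003*(-52640) = -4527197920)
U - 1*389937 = -4527197920 - 1*389937 = -4527197920 - 389937 = -4527587857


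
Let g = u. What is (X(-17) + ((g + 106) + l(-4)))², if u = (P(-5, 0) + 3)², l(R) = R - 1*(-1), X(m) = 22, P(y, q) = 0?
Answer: 17956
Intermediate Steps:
l(R) = 1 + R (l(R) = R + 1 = 1 + R)
u = 9 (u = (0 + 3)² = 3² = 9)
g = 9
(X(-17) + ((g + 106) + l(-4)))² = (22 + ((9 + 106) + (1 - 4)))² = (22 + (115 - 3))² = (22 + 112)² = 134² = 17956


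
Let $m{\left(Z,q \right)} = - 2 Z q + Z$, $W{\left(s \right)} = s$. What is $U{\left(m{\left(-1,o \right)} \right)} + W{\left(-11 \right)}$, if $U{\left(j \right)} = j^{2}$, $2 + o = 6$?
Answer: $38$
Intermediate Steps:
$o = 4$ ($o = -2 + 6 = 4$)
$m{\left(Z,q \right)} = Z - 2 Z q$ ($m{\left(Z,q \right)} = - 2 Z q + Z = Z - 2 Z q$)
$U{\left(m{\left(-1,o \right)} \right)} + W{\left(-11 \right)} = \left(- (1 - 8)\right)^{2} - 11 = \left(\left(-1\right) \left(-7\right)\right)^{2} - 11 = 7^{2} - 11 = 49 - 11 = 38$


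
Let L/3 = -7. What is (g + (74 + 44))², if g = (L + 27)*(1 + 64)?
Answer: 258064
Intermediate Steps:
L = -21 (L = 3*(-7) = -21)
g = 390 (g = (-21 + 27)*(1 + 64) = 6*65 = 390)
(g + (74 + 44))² = (390 + (74 + 44))² = (390 + 118)² = 508² = 258064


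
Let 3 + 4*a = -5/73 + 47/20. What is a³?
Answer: -1154320649/199176704000 ≈ -0.0057955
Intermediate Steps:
a = -1049/5840 (a = -¾ + (-5/73 + 47/20)/4 = -¾ + (¼)*(3331/1460) = -¾ + 3331/5840 = -1049/5840 ≈ -0.17962)
a³ = (-1049/5840)³ = -1154320649/199176704000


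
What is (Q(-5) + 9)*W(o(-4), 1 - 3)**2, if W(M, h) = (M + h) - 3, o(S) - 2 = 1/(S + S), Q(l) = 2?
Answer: 6875/64 ≈ 107.42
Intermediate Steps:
o(S) = 2 + 1/(2*S) (o(S) = 2 + 1/(S + S) = 2 + 1/(2*S))
W(M, h) = -3 + M + h
(Q(-5) + 9)*W(o(-4), 1 - 3)**2 = (2 + 9)*(-3 + (2 + (1/2)/(-4)) + (1 - 3))**2 = 11*(-3 + (2 + (1/2)*(-1/4)) - 2)**2 = 11*(-3 + (2 - 1/8) - 2)**2 = 11*(-3 + 15/8 - 2)**2 = 11*(-25/8)**2 = 11*(625/64) = 6875/64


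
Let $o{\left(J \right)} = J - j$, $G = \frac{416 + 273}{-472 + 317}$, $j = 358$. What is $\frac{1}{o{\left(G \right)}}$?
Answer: $- \frac{155}{56179} \approx -0.002759$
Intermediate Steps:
$G = - \frac{689}{155}$ ($G = \frac{689}{-155} = 689 \left(- \frac{1}{155}\right) = - \frac{689}{155} \approx -4.4452$)
$o{\left(J \right)} = -358 + J$ ($o{\left(J \right)} = J - 358 = -358 + J$)
$\frac{1}{o{\left(G \right)}} = \frac{1}{-358 - \frac{689}{155}} = \frac{1}{- \frac{56179}{155}} = - \frac{155}{56179}$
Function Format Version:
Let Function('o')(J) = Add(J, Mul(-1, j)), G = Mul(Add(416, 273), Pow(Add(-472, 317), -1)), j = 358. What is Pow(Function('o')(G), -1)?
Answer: Rational(-155, 56179) ≈ -0.0027590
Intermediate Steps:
G = Rational(-689, 155) (G = Mul(689, Pow(-155, -1)) = Mul(689, Rational(-1, 155)) = Rational(-689, 155) ≈ -4.4452)
Function('o')(J) = Add(-358, J) (Function('o')(J) = Add(J, Mul(-1, 358)) = Add(J, -358) = Add(-358, J))
Pow(Function('o')(G), -1) = Pow(Add(-358, Rational(-689, 155)), -1) = Pow(Rational(-56179, 155), -1) = Rational(-155, 56179)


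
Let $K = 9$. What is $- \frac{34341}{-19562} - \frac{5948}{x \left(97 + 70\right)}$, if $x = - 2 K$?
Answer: $\frac{109791911}{29401686} \approx 3.7342$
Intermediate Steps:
$x = -18$ ($x = \left(-2\right) 9 = -18$)
$- \frac{34341}{-19562} - \frac{5948}{x \left(97 + 70\right)} = - \frac{34341}{-19562} - \frac{5948}{\left(-18\right) \left(97 + 70\right)} = \left(-34341\right) \left(- \frac{1}{19562}\right) - \frac{5948}{\left(-18\right) 167} = \frac{34341}{19562} - \frac{5948}{-3006} = \frac{34341}{19562} - - \frac{2974}{1503} = \frac{34341}{19562} + \frac{2974}{1503} = \frac{109791911}{29401686}$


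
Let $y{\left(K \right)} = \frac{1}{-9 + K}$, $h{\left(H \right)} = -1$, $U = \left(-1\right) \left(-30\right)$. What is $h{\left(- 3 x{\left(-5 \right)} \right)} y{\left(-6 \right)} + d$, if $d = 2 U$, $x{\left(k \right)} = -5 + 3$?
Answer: $\frac{901}{15} \approx 60.067$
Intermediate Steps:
$U = 30$
$x{\left(k \right)} = -2$
$d = 60$ ($d = 2 \cdot 30 = 60$)
$h{\left(- 3 x{\left(-5 \right)} \right)} y{\left(-6 \right)} + d = - \frac{1}{-9 - 6} + 60 = - \frac{1}{-15} + 60 = \left(-1\right) \left(- \frac{1}{15}\right) + 60 = \frac{1}{15} + 60 = \frac{901}{15}$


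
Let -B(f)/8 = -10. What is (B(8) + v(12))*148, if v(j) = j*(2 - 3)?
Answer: 10064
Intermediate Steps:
B(f) = 80 (B(f) = -8*(-10) = 80)
v(j) = -j (v(j) = j*(-1) = -j)
(B(8) + v(12))*148 = (80 - 1*12)*148 = (80 - 12)*148 = 68*148 = 10064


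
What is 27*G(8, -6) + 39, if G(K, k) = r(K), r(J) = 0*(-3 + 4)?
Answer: 39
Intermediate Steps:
r(J) = 0 (r(J) = 0*1 = 0)
G(K, k) = 0
27*G(8, -6) + 39 = 27*0 + 39 = 0 + 39 = 39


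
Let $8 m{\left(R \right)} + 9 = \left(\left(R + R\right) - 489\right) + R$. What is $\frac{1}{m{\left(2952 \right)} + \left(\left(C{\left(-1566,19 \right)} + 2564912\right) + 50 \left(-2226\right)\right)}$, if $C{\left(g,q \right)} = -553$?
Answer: $\frac{4}{9816415} \approx 4.0748 \cdot 10^{-7}$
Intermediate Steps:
$m{\left(R \right)} = - \frac{249}{4} + \frac{3 R}{8}$ ($m{\left(R \right)} = - \frac{9}{8} + \frac{\left(\left(R + R\right) - 489\right) + R}{8} = - \frac{9}{8} + \frac{\left(2 R - 489\right) + R}{8} = - \frac{9}{8} + \frac{\left(-489 + 2 R\right) + R}{8} = - \frac{9}{8} + \frac{-489 + 3 R}{8} = - \frac{9}{8} + \left(- \frac{489}{8} + \frac{3 R}{8}\right) = - \frac{249}{4} + \frac{3 R}{8}$)
$\frac{1}{m{\left(2952 \right)} + \left(\left(C{\left(-1566,19 \right)} + 2564912\right) + 50 \left(-2226\right)\right)} = \frac{1}{\left(- \frac{249}{4} + \frac{3}{8} \cdot 2952\right) + \left(\left(-553 + 2564912\right) + 50 \left(-2226\right)\right)} = \frac{1}{\left(- \frac{249}{4} + 1107\right) + \left(2564359 - 111300\right)} = \frac{1}{\frac{4179}{4} + 2453059} = \frac{1}{\frac{9816415}{4}} = \frac{4}{9816415}$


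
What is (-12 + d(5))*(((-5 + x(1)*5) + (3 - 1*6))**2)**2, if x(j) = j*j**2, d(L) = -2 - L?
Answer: -1539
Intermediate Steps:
x(j) = j**3
(-12 + d(5))*(((-5 + x(1)*5) + (3 - 1*6))**2)**2 = (-12 + (-2 - 1*5))*(((-5 + 1**3*5) + (3 - 1*6))**2)**2 = (-12 + (-2 - 5))*(((-5 + 1*5) + (3 - 6))**2)**2 = (-12 - 7)*(((-5 + 5) - 3)**2)**2 = -19*(0 - 3)**4 = -19*((-3)**2)**2 = -19*9**2 = -19*81 = -1539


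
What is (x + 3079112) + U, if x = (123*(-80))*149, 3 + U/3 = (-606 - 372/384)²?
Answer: 2783412419/1024 ≈ 2.7182e+6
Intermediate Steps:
U = 1131749571/1024 (U = -9 + 3*(-606 - 372/384)² = -9 + 3*(-606 - 372*1/384)² = -9 + 3*(-606 - 31/32)² = -9 + 3*(-19423/32)² = -9 + 3*(377252929/1024) = -9 + 1131758787/1024 = 1131749571/1024 ≈ 1.1052e+6)
x = -1466160 (x = -9840*149 = -1466160)
(x + 3079112) + U = (-1466160 + 3079112) + 1131749571/1024 = 1612952 + 1131749571/1024 = 2783412419/1024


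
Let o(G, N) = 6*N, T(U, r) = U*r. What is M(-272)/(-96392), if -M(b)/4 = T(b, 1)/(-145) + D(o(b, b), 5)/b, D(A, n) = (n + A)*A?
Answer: -707609/1747105 ≈ -0.40502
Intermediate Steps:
D(A, n) = A*(A + n) (D(A, n) = (A + n)*A = A*(A + n))
M(b) = -120 - 20876*b/145 (M(b) = -4*((b*1)/(-145) + ((6*b)*(6*b + 5))/b) = -4*(b*(-1/145) + ((6*b)*(5 + 6*b))/b) = -4*(-b/145 + (6*b*(5 + 6*b))/b) = -4*(-b/145 + (30 + 36*b)) = -4*(30 + 5219*b/145) = -120 - 20876*b/145)
M(-272)/(-96392) = (-120 - 20876/145*(-272))/(-96392) = (-120 + 5678272/145)*(-1/96392) = (5660872/145)*(-1/96392) = -707609/1747105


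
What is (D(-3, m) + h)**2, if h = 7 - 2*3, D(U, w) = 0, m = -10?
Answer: 1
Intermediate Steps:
h = 1 (h = 7 - 6 = 1)
(D(-3, m) + h)**2 = (0 + 1)**2 = 1**2 = 1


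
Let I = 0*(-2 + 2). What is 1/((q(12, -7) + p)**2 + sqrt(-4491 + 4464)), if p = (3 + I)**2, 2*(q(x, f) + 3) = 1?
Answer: 676/28993 - 48*I*sqrt(3)/28993 ≈ 0.023316 - 0.0028675*I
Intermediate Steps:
I = 0 (I = 0*0 = 0)
q(x, f) = -5/2 (q(x, f) = -3 + (1/2)*1 = -3 + 1/2 = -5/2)
p = 9 (p = (3 + 0)**2 = 3**2 = 9)
1/((q(12, -7) + p)**2 + sqrt(-4491 + 4464)) = 1/((-5/2 + 9)**2 + sqrt(-4491 + 4464)) = 1/((13/2)**2 + sqrt(-27)) = 1/(169/4 + 3*I*sqrt(3))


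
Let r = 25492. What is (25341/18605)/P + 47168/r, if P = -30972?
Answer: 2264930179109/1224113221460 ≈ 1.8503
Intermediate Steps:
(25341/18605)/P + 47168/r = (25341/18605)/(-30972) + 47168/25492 = (25341*(1/18605))*(-1/30972) + 47168*(1/25492) = (25341/18605)*(-1/30972) + 11792/6373 = -8447/192078020 + 11792/6373 = 2264930179109/1224113221460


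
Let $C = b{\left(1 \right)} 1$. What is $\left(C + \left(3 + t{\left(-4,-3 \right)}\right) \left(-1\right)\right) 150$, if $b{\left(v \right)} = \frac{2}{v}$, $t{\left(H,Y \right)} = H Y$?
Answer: $-1950$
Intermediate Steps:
$C = 2$ ($C = \frac{2}{1} \cdot 1 = 2 \cdot 1 \cdot 1 = 2 \cdot 1 = 2$)
$\left(C + \left(3 + t{\left(-4,-3 \right)}\right) \left(-1\right)\right) 150 = \left(2 + \left(3 - -12\right) \left(-1\right)\right) 150 = \left(2 + \left(3 + 12\right) \left(-1\right)\right) 150 = \left(2 + 15 \left(-1\right)\right) 150 = \left(2 - 15\right) 150 = \left(-13\right) 150 = -1950$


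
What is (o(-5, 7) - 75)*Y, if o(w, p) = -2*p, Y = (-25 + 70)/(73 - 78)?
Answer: 801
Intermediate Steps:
Y = -9 (Y = 45/(-5) = 45*(-⅕) = -9)
(o(-5, 7) - 75)*Y = (-2*7 - 75)*(-9) = (-14 - 75)*(-9) = -89*(-9) = 801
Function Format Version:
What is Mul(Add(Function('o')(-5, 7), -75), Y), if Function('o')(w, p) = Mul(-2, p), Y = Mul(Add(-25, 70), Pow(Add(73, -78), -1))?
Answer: 801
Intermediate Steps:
Y = -9 (Y = Mul(45, Pow(-5, -1)) = Mul(45, Rational(-1, 5)) = -9)
Mul(Add(Function('o')(-5, 7), -75), Y) = Mul(Add(Mul(-2, 7), -75), -9) = Mul(Add(-14, -75), -9) = Mul(-89, -9) = 801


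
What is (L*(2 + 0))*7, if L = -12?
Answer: -168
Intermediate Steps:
(L*(2 + 0))*7 = -12*(2 + 0)*7 = -12*2*7 = -24*7 = -168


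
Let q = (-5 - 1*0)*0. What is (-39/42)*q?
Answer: 0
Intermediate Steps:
q = 0 (q = (-5 + 0)*0 = -5*0 = 0)
(-39/42)*q = (-39/42)*0 = ((1/42)*(-39))*0 = -13/14*0 = 0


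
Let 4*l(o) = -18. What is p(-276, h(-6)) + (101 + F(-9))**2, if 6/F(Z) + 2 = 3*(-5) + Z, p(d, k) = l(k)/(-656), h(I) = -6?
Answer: 2251524721/221728 ≈ 10154.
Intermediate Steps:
l(o) = -9/2 (l(o) = (1/4)*(-18) = -9/2)
p(d, k) = 9/1312 (p(d, k) = -9/2/(-656) = -9/2*(-1/656) = 9/1312)
F(Z) = 6/(-17 + Z) (F(Z) = 6/(-2 + (3*(-5) + Z)) = 6/(-2 + (-15 + Z)) = 6/(-17 + Z))
p(-276, h(-6)) + (101 + F(-9))**2 = 9/1312 + (101 + 6/(-17 - 9))**2 = 9/1312 + (101 + 6/(-26))**2 = 9/1312 + (101 + 6*(-1/26))**2 = 9/1312 + (101 - 3/13)**2 = 9/1312 + (1310/13)**2 = 9/1312 + 1716100/169 = 2251524721/221728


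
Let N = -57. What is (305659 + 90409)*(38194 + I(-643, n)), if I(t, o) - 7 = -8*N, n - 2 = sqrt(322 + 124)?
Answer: 15310800676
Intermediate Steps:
n = 2 + sqrt(446) (n = 2 + sqrt(322 + 124) = 2 + sqrt(446) ≈ 23.119)
I(t, o) = 463 (I(t, o) = 7 - 8*(-57) = 7 + 456 = 463)
(305659 + 90409)*(38194 + I(-643, n)) = (305659 + 90409)*(38194 + 463) = 396068*38657 = 15310800676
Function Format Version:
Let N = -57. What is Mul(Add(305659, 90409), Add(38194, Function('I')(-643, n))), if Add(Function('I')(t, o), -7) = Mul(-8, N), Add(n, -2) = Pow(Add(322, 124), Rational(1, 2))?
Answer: 15310800676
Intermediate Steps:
n = Add(2, Pow(446, Rational(1, 2))) (n = Add(2, Pow(Add(322, 124), Rational(1, 2))) = Add(2, Pow(446, Rational(1, 2))) ≈ 23.119)
Function('I')(t, o) = 463 (Function('I')(t, o) = Add(7, Mul(-8, -57)) = Add(7, 456) = 463)
Mul(Add(305659, 90409), Add(38194, Function('I')(-643, n))) = Mul(Add(305659, 90409), Add(38194, 463)) = Mul(396068, 38657) = 15310800676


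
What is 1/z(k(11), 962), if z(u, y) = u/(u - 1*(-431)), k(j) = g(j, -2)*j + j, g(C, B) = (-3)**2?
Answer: 541/110 ≈ 4.9182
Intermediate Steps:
g(C, B) = 9
k(j) = 10*j (k(j) = 9*j + j = 10*j)
z(u, y) = u/(431 + u) (z(u, y) = u/(u + 431) = u/(431 + u))
1/z(k(11), 962) = 1/((10*11)/(431 + 10*11)) = 1/(110/(431 + 110)) = 1/(110/541) = 541/110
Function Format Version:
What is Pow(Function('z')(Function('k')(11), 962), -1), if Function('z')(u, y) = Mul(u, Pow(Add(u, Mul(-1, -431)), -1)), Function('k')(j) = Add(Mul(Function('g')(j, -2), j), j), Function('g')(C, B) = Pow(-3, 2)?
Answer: Rational(541, 110) ≈ 4.9182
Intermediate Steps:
Function('g')(C, B) = 9
Function('k')(j) = Mul(10, j) (Function('k')(j) = Add(Mul(9, j), j) = Mul(10, j))
Function('z')(u, y) = Mul(u, Pow(Add(431, u), -1)) (Function('z')(u, y) = Mul(u, Pow(Add(u, 431), -1)) = Mul(u, Pow(Add(431, u), -1)))
Pow(Function('z')(Function('k')(11), 962), -1) = Pow(Mul(Mul(10, 11), Pow(Add(431, Mul(10, 11)), -1)), -1) = Pow(Mul(110, Pow(Add(431, 110), -1)), -1) = Pow(Mul(110, Pow(541, -1)), -1) = Pow(Mul(110, Rational(1, 541)), -1) = Pow(Rational(110, 541), -1) = Rational(541, 110)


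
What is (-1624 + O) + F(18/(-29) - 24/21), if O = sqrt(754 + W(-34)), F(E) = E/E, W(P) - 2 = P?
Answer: -1623 + 19*sqrt(2) ≈ -1596.1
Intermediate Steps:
W(P) = 2 + P
F(E) = 1
O = 19*sqrt(2) (O = sqrt(754 + (2 - 34)) = sqrt(754 - 32) = sqrt(722) = 19*sqrt(2) ≈ 26.870)
(-1624 + O) + F(18/(-29) - 24/21) = (-1624 + 19*sqrt(2)) + 1 = -1623 + 19*sqrt(2)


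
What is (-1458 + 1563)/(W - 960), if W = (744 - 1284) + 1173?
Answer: -35/109 ≈ -0.32110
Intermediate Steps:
W = 633 (W = -540 + 1173 = 633)
(-1458 + 1563)/(W - 960) = (-1458 + 1563)/(633 - 960) = 105/(-327) = 105*(-1/327) = -35/109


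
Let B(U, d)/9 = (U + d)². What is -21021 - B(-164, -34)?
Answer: -373857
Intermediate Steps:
B(U, d) = 9*(U + d)²
-21021 - B(-164, -34) = -21021 - 9*(-164 - 34)² = -21021 - 9*(-198)² = -21021 - 9*39204 = -21021 - 1*352836 = -21021 - 352836 = -373857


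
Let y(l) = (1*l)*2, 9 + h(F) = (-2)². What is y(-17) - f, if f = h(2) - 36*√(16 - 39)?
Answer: -29 + 36*I*√23 ≈ -29.0 + 172.65*I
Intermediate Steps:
h(F) = -5 (h(F) = -9 + (-2)² = -9 + 4 = -5)
y(l) = 2*l (y(l) = l*2 = 2*l)
f = -5 - 36*I*√23 (f = -5 - 36*√(16 - 39) = -5 - 36*I*√23 ≈ -5.0 - 172.65*I)
y(-17) - f = 2*(-17) - (-5 - 36*I*√23) = -34 + (5 + 36*I*√23) = -29 + 36*I*√23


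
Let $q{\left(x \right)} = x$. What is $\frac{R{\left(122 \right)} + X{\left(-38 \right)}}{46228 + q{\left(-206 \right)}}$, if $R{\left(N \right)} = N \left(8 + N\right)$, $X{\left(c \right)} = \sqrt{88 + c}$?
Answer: $\frac{7930}{23011} + \frac{5 \sqrt{2}}{46022} \approx 0.34477$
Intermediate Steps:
$\frac{R{\left(122 \right)} + X{\left(-38 \right)}}{46228 + q{\left(-206 \right)}} = \frac{122 \left(8 + 122\right) + \sqrt{88 - 38}}{46228 - 206} = \frac{122 \cdot 130 + \sqrt{50}}{46022} = \left(15860 + 5 \sqrt{2}\right) \frac{1}{46022} = \frac{7930}{23011} + \frac{5 \sqrt{2}}{46022}$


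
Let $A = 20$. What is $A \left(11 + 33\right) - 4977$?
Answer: $-4097$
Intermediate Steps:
$A \left(11 + 33\right) - 4977 = 20 \left(11 + 33\right) - 4977 = 20 \cdot 44 - 4977 = 880 - 4977 = -4097$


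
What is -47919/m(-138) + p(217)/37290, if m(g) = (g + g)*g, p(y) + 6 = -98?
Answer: -99492259/78905640 ≈ -1.2609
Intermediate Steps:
p(y) = -104 (p(y) = -6 - 98 = -104)
m(g) = 2*g**2 (m(g) = (2*g)*g = 2*g**2)
-47919/m(-138) + p(217)/37290 = -47919/(2*(-138)**2) - 104/37290 = -47919/(2*19044) - 104*1/37290 = -47919/38088 - 52/18645 = -47919*1/38088 - 52/18645 = -15973/12696 - 52/18645 = -99492259/78905640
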